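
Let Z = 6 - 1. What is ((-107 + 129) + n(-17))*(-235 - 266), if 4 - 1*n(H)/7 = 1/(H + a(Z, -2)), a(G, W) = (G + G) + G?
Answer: -53607/2 ≈ -26804.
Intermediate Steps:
Z = 5
a(G, W) = 3*G (a(G, W) = 2*G + G = 3*G)
n(H) = 28 - 7/(15 + H) (n(H) = 28 - 7/(H + 3*5) = 28 - 7/(H + 15) = 28 - 7/(15 + H))
((-107 + 129) + n(-17))*(-235 - 266) = ((-107 + 129) + 7*(59 + 4*(-17))/(15 - 17))*(-235 - 266) = (22 + 7*(59 - 68)/(-2))*(-501) = (22 + 7*(-1/2)*(-9))*(-501) = (22 + 63/2)*(-501) = (107/2)*(-501) = -53607/2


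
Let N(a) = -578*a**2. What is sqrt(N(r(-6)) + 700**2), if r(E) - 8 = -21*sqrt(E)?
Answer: 2*sqrt(495599 + 48552*I*sqrt(6)) ≈ 1417.9 + 167.75*I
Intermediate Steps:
r(E) = 8 - 21*sqrt(E)
sqrt(N(r(-6)) + 700**2) = sqrt(-578*(8 - 21*I*sqrt(6))**2 + 700**2) = sqrt(-578*(8 - 21*I*sqrt(6))**2 + 490000) = sqrt(490000 - 578*(8 - 21*I*sqrt(6))**2)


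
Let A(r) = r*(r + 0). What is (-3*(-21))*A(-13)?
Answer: 10647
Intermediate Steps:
A(r) = r² (A(r) = r*r = r²)
(-3*(-21))*A(-13) = -3*(-21)*(-13)² = 63*169 = 10647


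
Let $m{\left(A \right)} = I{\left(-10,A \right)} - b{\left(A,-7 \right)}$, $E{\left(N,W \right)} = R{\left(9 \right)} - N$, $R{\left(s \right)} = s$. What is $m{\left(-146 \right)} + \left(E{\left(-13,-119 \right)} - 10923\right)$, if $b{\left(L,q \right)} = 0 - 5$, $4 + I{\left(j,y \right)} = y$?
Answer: $-11046$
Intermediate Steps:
$I{\left(j,y \right)} = -4 + y$
$b{\left(L,q \right)} = -5$ ($b{\left(L,q \right)} = 0 - 5 = -5$)
$E{\left(N,W \right)} = 9 - N$
$m{\left(A \right)} = 1 + A$ ($m{\left(A \right)} = \left(-4 + A\right) - -5 = \left(-4 + A\right) + 5 = 1 + A$)
$m{\left(-146 \right)} + \left(E{\left(-13,-119 \right)} - 10923\right) = \left(1 - 146\right) + \left(\left(9 - -13\right) - 10923\right) = -145 + \left(\left(9 + 13\right) - 10923\right) = -145 + \left(22 - 10923\right) = -145 - 10901 = -11046$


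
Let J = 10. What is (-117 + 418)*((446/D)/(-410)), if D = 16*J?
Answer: -67123/32800 ≈ -2.0464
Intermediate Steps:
D = 160 (D = 16*10 = 160)
(-117 + 418)*((446/D)/(-410)) = (-117 + 418)*((446/160)/(-410)) = 301*((446*(1/160))*(-1/410)) = 301*((223/80)*(-1/410)) = 301*(-223/32800) = -67123/32800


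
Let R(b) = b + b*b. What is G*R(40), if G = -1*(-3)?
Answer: 4920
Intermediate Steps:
R(b) = b + b**2
G = 3
G*R(40) = 3*(40*(1 + 40)) = 3*(40*41) = 3*1640 = 4920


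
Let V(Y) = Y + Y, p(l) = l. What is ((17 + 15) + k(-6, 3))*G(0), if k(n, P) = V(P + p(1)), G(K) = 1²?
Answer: 40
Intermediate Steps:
G(K) = 1
V(Y) = 2*Y
k(n, P) = 2 + 2*P (k(n, P) = 2*(P + 1) = 2*(1 + P) = 2 + 2*P)
((17 + 15) + k(-6, 3))*G(0) = ((17 + 15) + (2 + 2*3))*1 = (32 + (2 + 6))*1 = (32 + 8)*1 = 40*1 = 40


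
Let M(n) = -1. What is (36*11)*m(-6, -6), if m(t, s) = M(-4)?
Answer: -396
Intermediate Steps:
m(t, s) = -1
(36*11)*m(-6, -6) = (36*11)*(-1) = 396*(-1) = -396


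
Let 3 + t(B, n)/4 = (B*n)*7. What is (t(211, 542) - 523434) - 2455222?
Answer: 223468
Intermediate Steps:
t(B, n) = -12 + 28*B*n (t(B, n) = -12 + 4*((B*n)*7) = -12 + 4*(7*B*n) = -12 + 28*B*n)
(t(211, 542) - 523434) - 2455222 = ((-12 + 28*211*542) - 523434) - 2455222 = ((-12 + 3202136) - 523434) - 2455222 = (3202124 - 523434) - 2455222 = 2678690 - 2455222 = 223468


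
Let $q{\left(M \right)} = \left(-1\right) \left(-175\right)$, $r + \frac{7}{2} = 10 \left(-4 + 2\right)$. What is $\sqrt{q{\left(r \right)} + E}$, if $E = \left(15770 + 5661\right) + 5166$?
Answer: $2 \sqrt{6693} \approx 163.62$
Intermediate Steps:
$r = - \frac{47}{2}$ ($r = - \frac{7}{2} + 10 \left(-4 + 2\right) = - \frac{7}{2} + 10 \left(-2\right) = - \frac{7}{2} - 20 = - \frac{47}{2} \approx -23.5$)
$E = 26597$ ($E = 21431 + 5166 = 26597$)
$q{\left(M \right)} = 175$
$\sqrt{q{\left(r \right)} + E} = \sqrt{175 + 26597} = \sqrt{26772} = 2 \sqrt{6693}$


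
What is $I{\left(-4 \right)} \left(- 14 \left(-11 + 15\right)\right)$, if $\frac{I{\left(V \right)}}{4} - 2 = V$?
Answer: $448$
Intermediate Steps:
$I{\left(V \right)} = 8 + 4 V$
$I{\left(-4 \right)} \left(- 14 \left(-11 + 15\right)\right) = \left(8 + 4 \left(-4\right)\right) \left(- 14 \left(-11 + 15\right)\right) = \left(8 - 16\right) \left(\left(-14\right) 4\right) = \left(-8\right) \left(-56\right) = 448$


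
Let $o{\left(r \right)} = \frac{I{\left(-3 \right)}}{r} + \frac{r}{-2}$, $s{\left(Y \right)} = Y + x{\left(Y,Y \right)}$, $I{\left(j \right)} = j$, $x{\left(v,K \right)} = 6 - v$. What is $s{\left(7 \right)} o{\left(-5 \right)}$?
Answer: $\frac{93}{5} \approx 18.6$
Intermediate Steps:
$s{\left(Y \right)} = 6$ ($s{\left(Y \right)} = Y - \left(-6 + Y\right) = 6$)
$o{\left(r \right)} = - \frac{3}{r} - \frac{r}{2}$ ($o{\left(r \right)} = - \frac{3}{r} + \frac{r}{-2} = - \frac{3}{r} + r \left(- \frac{1}{2}\right) = - \frac{3}{r} - \frac{r}{2}$)
$s{\left(7 \right)} o{\left(-5 \right)} = 6 \left(- \frac{3}{-5} - - \frac{5}{2}\right) = 6 \left(\left(-3\right) \left(- \frac{1}{5}\right) + \frac{5}{2}\right) = 6 \left(\frac{3}{5} + \frac{5}{2}\right) = 6 \cdot \frac{31}{10} = \frac{93}{5}$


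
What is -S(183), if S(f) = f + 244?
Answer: -427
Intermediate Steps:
S(f) = 244 + f
-S(183) = -(244 + 183) = -1*427 = -427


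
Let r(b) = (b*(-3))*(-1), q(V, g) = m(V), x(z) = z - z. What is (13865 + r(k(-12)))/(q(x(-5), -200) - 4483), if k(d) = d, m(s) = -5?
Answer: -13829/4488 ≈ -3.0813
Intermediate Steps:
x(z) = 0
q(V, g) = -5
r(b) = 3*b (r(b) = -3*b*(-1) = 3*b)
(13865 + r(k(-12)))/(q(x(-5), -200) - 4483) = (13865 + 3*(-12))/(-5 - 4483) = (13865 - 36)/(-4488) = 13829*(-1/4488) = -13829/4488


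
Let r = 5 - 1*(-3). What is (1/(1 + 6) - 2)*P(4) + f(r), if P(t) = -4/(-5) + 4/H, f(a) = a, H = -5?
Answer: 8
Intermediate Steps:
r = 8 (r = 5 + 3 = 8)
P(t) = 0 (P(t) = -4/(-5) + 4/(-5) = -4*(-⅕) + 4*(-⅕) = ⅘ - ⅘ = 0)
(1/(1 + 6) - 2)*P(4) + f(r) = (1/(1 + 6) - 2)*0 + 8 = (1/7 - 2)*0 + 8 = (1*(⅐) - 2)*0 + 8 = (⅐ - 2)*0 + 8 = -13/7*0 + 8 = 0 + 8 = 8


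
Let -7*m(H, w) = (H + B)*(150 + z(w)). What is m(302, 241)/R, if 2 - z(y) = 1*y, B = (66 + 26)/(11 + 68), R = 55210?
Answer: 213155/3053113 ≈ 0.069816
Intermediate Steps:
B = 92/79 ≈ 1.1646
z(y) = 2 - y
m(H, w) = -(152 - w)*(92/79 + H)/7 (m(H, w) = -(H + 92/79)*(150 + (2 - w))/7 = -(92/79 + H)*(152 - w)/7 = -(152 - w)*(92/79 + H)/7)
m(302, 241)/R = (-13984/553 - 152/7*302 + (92/553)*241 + (1/7)*302*241)/55210 = (-13984/553 - 45904/7 + 22172/553 + 72782/7)*(1/55210) = (2131550/553)*(1/55210) = 213155/3053113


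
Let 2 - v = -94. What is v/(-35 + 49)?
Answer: 48/7 ≈ 6.8571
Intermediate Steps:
v = 96 (v = 2 - 1*(-94) = 2 + 94 = 96)
v/(-35 + 49) = 96/(-35 + 49) = 96/14 = 96*(1/14) = 48/7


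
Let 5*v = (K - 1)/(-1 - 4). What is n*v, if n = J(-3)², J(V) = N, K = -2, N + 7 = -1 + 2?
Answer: 108/25 ≈ 4.3200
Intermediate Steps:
N = -6 (N = -7 + (-1 + 2) = -7 + 1 = -6)
J(V) = -6
n = 36 (n = (-6)² = 36)
v = 3/25 (v = ((-2 - 1)/(-1 - 4))/5 = (-3/(-5))/5 = (-3*(-⅕))/5 = (⅕)*(⅗) = 3/25 ≈ 0.12000)
n*v = 36*(3/25) = 108/25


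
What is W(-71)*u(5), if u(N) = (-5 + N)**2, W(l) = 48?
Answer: 0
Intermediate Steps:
W(-71)*u(5) = 48*(-5 + 5)**2 = 48*0**2 = 48*0 = 0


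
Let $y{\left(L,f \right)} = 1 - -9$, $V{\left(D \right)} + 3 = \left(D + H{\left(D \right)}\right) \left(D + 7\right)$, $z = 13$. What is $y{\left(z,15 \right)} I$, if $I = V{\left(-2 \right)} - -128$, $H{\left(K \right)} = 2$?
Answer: $1250$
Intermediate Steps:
$V{\left(D \right)} = -3 + \left(2 + D\right) \left(7 + D\right)$ ($V{\left(D \right)} = -3 + \left(D + 2\right) \left(D + 7\right) = -3 + \left(2 + D\right) \left(7 + D\right)$)
$y{\left(L,f \right)} = 10$ ($y{\left(L,f \right)} = 1 + 9 = 10$)
$I = 125$ ($I = \left(11 + \left(-2\right)^{2} + 9 \left(-2\right)\right) - -128 = \left(11 + 4 - 18\right) + 128 = -3 + 128 = 125$)
$y{\left(z,15 \right)} I = 10 \cdot 125 = 1250$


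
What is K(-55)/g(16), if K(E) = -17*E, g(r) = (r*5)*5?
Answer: 187/80 ≈ 2.3375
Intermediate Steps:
g(r) = 25*r (g(r) = (5*r)*5 = 25*r)
K(-55)/g(16) = (-17*(-55))/((25*16)) = 935/400 = 935*(1/400) = 187/80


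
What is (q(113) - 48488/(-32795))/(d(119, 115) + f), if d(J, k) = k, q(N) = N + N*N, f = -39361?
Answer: -211256839/643536285 ≈ -0.32827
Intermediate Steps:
q(N) = N + N²
(q(113) - 48488/(-32795))/(d(119, 115) + f) = (113*(1 + 113) - 48488/(-32795))/(115 - 39361) = (113*114 - 48488*(-1/32795))/(-39246) = (12882 + 48488/32795)*(-1/39246) = (422513678/32795)*(-1/39246) = -211256839/643536285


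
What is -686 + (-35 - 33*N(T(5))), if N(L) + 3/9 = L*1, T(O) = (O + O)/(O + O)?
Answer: -743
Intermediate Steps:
T(O) = 1 (T(O) = (2*O)/((2*O)) = (2*O)*(1/(2*O)) = 1)
N(L) = -⅓ + L (N(L) = -⅓ + L*1 = -⅓ + L)
-686 + (-35 - 33*N(T(5))) = -686 + (-35 - 33*(-⅓ + 1)) = -686 + (-35 - 33*⅔) = -686 + (-35 - 22) = -686 - 57 = -743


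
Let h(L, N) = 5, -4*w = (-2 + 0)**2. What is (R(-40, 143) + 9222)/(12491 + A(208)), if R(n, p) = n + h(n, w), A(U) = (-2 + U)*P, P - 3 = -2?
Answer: 9187/12697 ≈ 0.72356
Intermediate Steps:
P = 1 (P = 3 - 2 = 1)
A(U) = -2 + U (A(U) = (-2 + U)*1 = -2 + U)
w = -1 (w = -(-2 + 0)**2/4 = -1/4*(-2)**2 = -1/4*4 = -1)
R(n, p) = 5 + n (R(n, p) = n + 5 = 5 + n)
(R(-40, 143) + 9222)/(12491 + A(208)) = ((5 - 40) + 9222)/(12491 + (-2 + 208)) = (-35 + 9222)/(12491 + 206) = 9187/12697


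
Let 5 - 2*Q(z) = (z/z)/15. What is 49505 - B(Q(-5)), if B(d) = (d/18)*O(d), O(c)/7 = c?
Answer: 200485667/4050 ≈ 49503.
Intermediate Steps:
O(c) = 7*c
Q(z) = 37/15 (Q(z) = 5/2 - z/z/(2*15) = 5/2 - 1/(2*15) = 5/2 - ½*1/15 = 5/2 - 1/30 = 37/15)
B(d) = 7*d²/18 (B(d) = (d/18)*(7*d) = 7*d²/18)
49505 - B(Q(-5)) = 49505 - 7*(37/15)²/18 = 49505 - 7*1369/(18*225) = 49505 - 1*9583/4050 = 49505 - 9583/4050 = 200485667/4050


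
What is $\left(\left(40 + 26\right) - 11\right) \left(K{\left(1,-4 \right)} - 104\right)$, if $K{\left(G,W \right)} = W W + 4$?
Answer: $-4620$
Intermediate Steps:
$K{\left(G,W \right)} = 4 + W^{2}$ ($K{\left(G,W \right)} = W^{2} + 4 = 4 + W^{2}$)
$\left(\left(40 + 26\right) - 11\right) \left(K{\left(1,-4 \right)} - 104\right) = \left(\left(40 + 26\right) - 11\right) \left(\left(4 + \left(-4\right)^{2}\right) - 104\right) = \left(66 - 11\right) \left(\left(4 + 16\right) - 104\right) = 55 \left(20 - 104\right) = 55 \left(-84\right) = -4620$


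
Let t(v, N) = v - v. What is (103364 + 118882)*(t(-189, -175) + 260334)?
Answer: 57858190164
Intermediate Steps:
t(v, N) = 0
(103364 + 118882)*(t(-189, -175) + 260334) = (103364 + 118882)*(0 + 260334) = 222246*260334 = 57858190164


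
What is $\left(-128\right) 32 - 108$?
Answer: $-4204$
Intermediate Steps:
$\left(-128\right) 32 - 108 = -4096 - 108 = -4204$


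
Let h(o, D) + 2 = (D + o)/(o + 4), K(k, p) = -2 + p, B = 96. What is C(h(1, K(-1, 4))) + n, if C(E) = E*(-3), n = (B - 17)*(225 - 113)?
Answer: 44261/5 ≈ 8852.2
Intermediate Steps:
h(o, D) = -2 + (D + o)/(4 + o) (h(o, D) = -2 + (D + o)/(o + 4) = -2 + (D + o)/(4 + o))
n = 8848 (n = (96 - 17)*(225 - 113) = 79*112 = 8848)
C(E) = -3*E
C(h(1, K(-1, 4))) + n = -3*(-8 + (-2 + 4) - 1*1)/(4 + 1) + 8848 = -3*(-8 + 2 - 1)/5 + 8848 = -3*(-7)/5 + 8848 = -3*(-7/5) + 8848 = 21/5 + 8848 = 44261/5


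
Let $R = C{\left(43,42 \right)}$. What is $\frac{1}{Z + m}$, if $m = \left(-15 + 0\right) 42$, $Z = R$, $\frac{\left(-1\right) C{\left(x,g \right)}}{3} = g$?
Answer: $- \frac{1}{756} \approx -0.0013228$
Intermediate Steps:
$C{\left(x,g \right)} = - 3 g$
$R = -126$ ($R = \left(-3\right) 42 = -126$)
$Z = -126$
$m = -630$ ($m = \left(-15\right) 42 = -630$)
$\frac{1}{Z + m} = \frac{1}{-126 - 630} = \frac{1}{-756} = - \frac{1}{756}$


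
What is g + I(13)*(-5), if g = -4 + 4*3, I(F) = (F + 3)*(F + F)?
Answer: -2072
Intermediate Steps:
I(F) = 2*F*(3 + F) (I(F) = (3 + F)*(2*F) = 2*F*(3 + F))
g = 8 (g = -4 + 12 = 8)
g + I(13)*(-5) = 8 + (2*13*(3 + 13))*(-5) = 8 + (2*13*16)*(-5) = 8 + 416*(-5) = 8 - 2080 = -2072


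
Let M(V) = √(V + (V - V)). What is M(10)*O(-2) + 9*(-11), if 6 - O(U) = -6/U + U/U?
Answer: -99 + 2*√10 ≈ -92.675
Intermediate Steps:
M(V) = √V (M(V) = √(V + 0) = √V)
O(U) = 5 + 6/U (O(U) = 6 - (-6/U + U/U) = 6 - (-6/U + 1) = 6 - (1 - 6/U) = 6 + (-1 + 6/U) = 5 + 6/U)
M(10)*O(-2) + 9*(-11) = √10*(5 + 6/(-2)) + 9*(-11) = √10*(5 + 6*(-½)) - 99 = √10*(5 - 3) - 99 = √10*2 - 99 = 2*√10 - 99 = -99 + 2*√10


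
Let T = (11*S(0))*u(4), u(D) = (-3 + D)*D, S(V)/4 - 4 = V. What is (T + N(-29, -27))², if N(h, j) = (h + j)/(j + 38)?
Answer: 59105344/121 ≈ 4.8847e+5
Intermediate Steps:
N(h, j) = (h + j)/(38 + j)
S(V) = 16 + 4*V
u(D) = D*(-3 + D)
T = 704 (T = (11*(16 + 4*0))*(4*(-3 + 4)) = (11*(16 + 0))*(4*1) = (11*16)*4 = 176*4 = 704)
(T + N(-29, -27))² = (704 + (-29 - 27)/(38 - 27))² = (704 - 56/11)² = (7688/11)² = 59105344/121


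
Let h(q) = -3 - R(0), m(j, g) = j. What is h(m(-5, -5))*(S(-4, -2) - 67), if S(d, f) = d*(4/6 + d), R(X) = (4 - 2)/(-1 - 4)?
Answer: 2093/15 ≈ 139.53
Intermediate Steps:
R(X) = -2/5 (R(X) = 2/(-5) = 2*(-1/5) = -2/5)
h(q) = -13/5 (h(q) = -3 - 1*(-2/5) = -3 + 2/5 = -13/5)
S(d, f) = d*(2/3 + d) (S(d, f) = d*(4*(1/6) + d) = d*(2/3 + d))
h(m(-5, -5))*(S(-4, -2) - 67) = -13*((1/3)*(-4)*(2 + 3*(-4)) - 67)/5 = -13*((1/3)*(-4)*(2 - 12) - 67)/5 = -13*((1/3)*(-4)*(-10) - 67)/5 = -13*(40/3 - 67)/5 = -13/5*(-161/3) = 2093/15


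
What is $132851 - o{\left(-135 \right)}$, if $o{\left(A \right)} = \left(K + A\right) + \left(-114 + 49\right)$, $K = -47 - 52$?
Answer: $133150$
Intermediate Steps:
$K = -99$ ($K = -47 - 52 = -99$)
$o{\left(A \right)} = -164 + A$ ($o{\left(A \right)} = \left(-99 + A\right) + \left(-114 + 49\right) = \left(-99 + A\right) - 65 = -164 + A$)
$132851 - o{\left(-135 \right)} = 132851 - \left(-164 - 135\right) = 132851 - -299 = 132851 + 299 = 133150$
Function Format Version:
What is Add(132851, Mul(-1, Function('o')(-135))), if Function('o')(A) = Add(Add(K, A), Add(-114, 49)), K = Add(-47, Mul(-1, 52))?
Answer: 133150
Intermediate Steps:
K = -99 (K = Add(-47, -52) = -99)
Function('o')(A) = Add(-164, A) (Function('o')(A) = Add(Add(-99, A), Add(-114, 49)) = Add(Add(-99, A), -65) = Add(-164, A))
Add(132851, Mul(-1, Function('o')(-135))) = Add(132851, Mul(-1, Add(-164, -135))) = Add(132851, Mul(-1, -299)) = Add(132851, 299) = 133150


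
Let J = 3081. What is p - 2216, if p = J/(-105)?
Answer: -78587/35 ≈ -2245.3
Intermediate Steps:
p = -1027/35 (p = 3081/(-105) = 3081*(-1/105) = -1027/35 ≈ -29.343)
p - 2216 = -1027/35 - 2216 = -78587/35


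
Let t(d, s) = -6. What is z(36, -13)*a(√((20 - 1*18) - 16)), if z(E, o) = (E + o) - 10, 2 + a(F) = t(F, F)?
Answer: -104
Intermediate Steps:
a(F) = -8 (a(F) = -2 - 6 = -8)
z(E, o) = -10 + E + o
z(36, -13)*a(√((20 - 1*18) - 16)) = (-10 + 36 - 13)*(-8) = 13*(-8) = -104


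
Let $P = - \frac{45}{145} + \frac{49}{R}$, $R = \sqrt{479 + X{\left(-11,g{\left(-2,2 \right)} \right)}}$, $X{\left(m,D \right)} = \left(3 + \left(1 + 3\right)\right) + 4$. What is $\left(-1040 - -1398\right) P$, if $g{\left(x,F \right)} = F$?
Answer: $- \frac{3222}{29} + \frac{1253 \sqrt{10}}{5} \approx 681.36$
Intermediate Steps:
$X{\left(m,D \right)} = 11$ ($X{\left(m,D \right)} = \left(3 + 4\right) + 4 = 7 + 4 = 11$)
$R = 7 \sqrt{10}$ ($R = \sqrt{479 + 11} = \sqrt{490} = 7 \sqrt{10} \approx 22.136$)
$P = - \frac{9}{29} + \frac{7 \sqrt{10}}{10}$ ($P = - \frac{45}{145} + \frac{49}{7 \sqrt{10}} = \left(-45\right) \frac{1}{145} + 49 \frac{\sqrt{10}}{70} = - \frac{9}{29} + \frac{7 \sqrt{10}}{10} \approx 1.9032$)
$\left(-1040 - -1398\right) P = \left(-1040 - -1398\right) \left(- \frac{9}{29} + \frac{7 \sqrt{10}}{10}\right) = \left(-1040 + 1398\right) \left(- \frac{9}{29} + \frac{7 \sqrt{10}}{10}\right) = 358 \left(- \frac{9}{29} + \frac{7 \sqrt{10}}{10}\right) = - \frac{3222}{29} + \frac{1253 \sqrt{10}}{5}$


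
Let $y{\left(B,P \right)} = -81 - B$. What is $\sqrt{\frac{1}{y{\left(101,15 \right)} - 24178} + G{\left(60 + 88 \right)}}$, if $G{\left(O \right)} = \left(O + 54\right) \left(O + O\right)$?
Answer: $\frac{\sqrt{8870286694710}}{12180} \approx 244.52$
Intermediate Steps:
$G{\left(O \right)} = 2 O \left(54 + O\right)$ ($G{\left(O \right)} = \left(54 + O\right) 2 O = 2 O \left(54 + O\right)$)
$\sqrt{\frac{1}{y{\left(101,15 \right)} - 24178} + G{\left(60 + 88 \right)}} = \sqrt{\frac{1}{\left(-81 - 101\right) - 24178} + 2 \left(60 + 88\right) \left(54 + \left(60 + 88\right)\right)} = \sqrt{\frac{1}{\left(-81 - 101\right) - 24178} + 2 \cdot 148 \left(54 + 148\right)} = \sqrt{\frac{1}{-182 - 24178} + 2 \cdot 148 \cdot 202} = \sqrt{\frac{1}{-24360} + 59792} = \sqrt{- \frac{1}{24360} + 59792} = \sqrt{\frac{1456533119}{24360}} = \frac{\sqrt{8870286694710}}{12180}$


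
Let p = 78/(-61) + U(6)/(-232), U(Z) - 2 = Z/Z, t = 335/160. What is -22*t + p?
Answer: -1340311/28304 ≈ -47.354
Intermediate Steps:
t = 67/32 (t = 335*(1/160) = 67/32 ≈ 2.0938)
U(Z) = 3 (U(Z) = 2 + Z/Z = 2 + 1 = 3)
p = -18279/14152 (p = 78/(-61) + 3/(-232) = 78*(-1/61) + 3*(-1/232) = -78/61 - 3/232 = -18279/14152 ≈ -1.2916)
-22*t + p = -22*67/32 - 18279/14152 = -737/16 - 18279/14152 = -1340311/28304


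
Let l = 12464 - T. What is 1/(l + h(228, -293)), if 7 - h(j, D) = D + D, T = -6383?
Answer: 1/19440 ≈ 5.1440e-5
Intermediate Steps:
h(j, D) = 7 - 2*D (h(j, D) = 7 - (D + D) = 7 - 2*D)
l = 18847 (l = 12464 - 1*(-6383) = 12464 + 6383 = 18847)
1/(l + h(228, -293)) = 1/(18847 + (7 - 2*(-293))) = 1/(18847 + (7 + 586)) = 1/(18847 + 593) = 1/19440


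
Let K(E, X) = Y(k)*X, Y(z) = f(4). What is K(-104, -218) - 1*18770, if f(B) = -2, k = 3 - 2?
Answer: -18334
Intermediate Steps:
k = 1
Y(z) = -2
K(E, X) = -2*X
K(-104, -218) - 1*18770 = -2*(-218) - 1*18770 = 436 - 18770 = -18334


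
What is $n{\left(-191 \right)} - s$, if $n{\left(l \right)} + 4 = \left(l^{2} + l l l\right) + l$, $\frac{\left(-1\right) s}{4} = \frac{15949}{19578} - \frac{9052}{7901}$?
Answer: $- \frac{536108911663079}{77342889} \approx -6.9316 \cdot 10^{6}$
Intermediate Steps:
$s = \frac{102414014}{77342889}$ ($s = - 4 \left(\frac{15949}{19578} - \frac{9052}{7901}\right) = \left(-4\right) \left(- \frac{51207007}{154685778}\right) = \frac{102414014}{77342889} \approx 1.3242$)
$n{\left(l \right)} = -4 + l + l^{2} + l^{3}$ ($n{\left(l \right)} = -4 + \left(\left(l^{2} + l l l\right) + l\right) = -4 + \left(\left(l^{2} + l^{2} l\right) + l\right) = -4 + \left(\left(l^{2} + l^{3}\right) + l\right) = -4 + \left(l + l^{2} + l^{3}\right) = -4 + l + l^{2} + l^{3}$)
$n{\left(-191 \right)} - s = \left(-4 - 191 + \left(-191\right)^{2} + \left(-191\right)^{3}\right) - \frac{102414014}{77342889} = \left(-4 - 191 + 36481 - 6967871\right) - \frac{102414014}{77342889} = -6931585 - \frac{102414014}{77342889} = - \frac{536108911663079}{77342889}$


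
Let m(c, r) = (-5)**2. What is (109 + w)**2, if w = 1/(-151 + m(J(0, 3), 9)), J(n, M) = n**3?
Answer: 188595289/15876 ≈ 11879.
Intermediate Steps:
m(c, r) = 25
w = -1/126 (w = 1/(-151 + 25) = 1/(-126) = -1/126 ≈ -0.0079365)
(109 + w)**2 = (109 - 1/126)**2 = (13733/126)**2 = 188595289/15876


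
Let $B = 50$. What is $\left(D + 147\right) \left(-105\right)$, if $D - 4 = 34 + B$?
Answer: $-24675$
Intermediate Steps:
$D = 88$ ($D = 4 + \left(34 + 50\right) = 4 + 84 = 88$)
$\left(D + 147\right) \left(-105\right) = \left(88 + 147\right) \left(-105\right) = 235 \left(-105\right) = -24675$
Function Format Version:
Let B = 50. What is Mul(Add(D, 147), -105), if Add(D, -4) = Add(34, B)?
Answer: -24675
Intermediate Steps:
D = 88 (D = Add(4, Add(34, 50)) = Add(4, 84) = 88)
Mul(Add(D, 147), -105) = Mul(Add(88, 147), -105) = Mul(235, -105) = -24675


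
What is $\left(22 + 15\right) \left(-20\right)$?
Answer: $-740$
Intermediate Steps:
$\left(22 + 15\right) \left(-20\right) = 37 \left(-20\right) = -740$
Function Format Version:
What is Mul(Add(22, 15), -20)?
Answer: -740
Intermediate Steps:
Mul(Add(22, 15), -20) = Mul(37, -20) = -740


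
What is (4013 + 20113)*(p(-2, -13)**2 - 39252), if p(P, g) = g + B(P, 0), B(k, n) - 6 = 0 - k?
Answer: -946390602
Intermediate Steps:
B(k, n) = 6 - k (B(k, n) = 6 + (0 - k) = 6 - k)
p(P, g) = 6 + g - P (p(P, g) = g + (6 - P) = 6 + g - P)
(4013 + 20113)*(p(-2, -13)**2 - 39252) = (4013 + 20113)*((6 - 13 - 1*(-2))**2 - 39252) = 24126*((6 - 13 + 2)**2 - 39252) = 24126*((-5)**2 - 39252) = 24126*(25 - 39252) = 24126*(-39227) = -946390602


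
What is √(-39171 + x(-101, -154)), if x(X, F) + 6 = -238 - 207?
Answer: I*√39622 ≈ 199.05*I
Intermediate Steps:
x(X, F) = -451 (x(X, F) = -6 + (-238 - 207) = -6 - 445 = -451)
√(-39171 + x(-101, -154)) = √(-39171 - 451) = √(-39622) = I*√39622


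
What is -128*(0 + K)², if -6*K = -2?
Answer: -128/9 ≈ -14.222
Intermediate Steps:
K = ⅓ (K = -⅙*(-2) = ⅓ ≈ 0.33333)
-128*(0 + K)² = -128*(0 + ⅓)² = -128*(⅓)² = -128*⅑ = -128/9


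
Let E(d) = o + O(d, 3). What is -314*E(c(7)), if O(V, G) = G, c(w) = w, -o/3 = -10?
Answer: -10362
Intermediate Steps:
o = 30 (o = -3*(-10) = 30)
E(d) = 33 (E(d) = 30 + 3 = 33)
-314*E(c(7)) = -314*33 = -10362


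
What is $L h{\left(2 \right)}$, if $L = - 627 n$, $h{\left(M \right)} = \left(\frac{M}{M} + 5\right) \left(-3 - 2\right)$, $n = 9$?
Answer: $169290$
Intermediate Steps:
$h{\left(M \right)} = -30$ ($h{\left(M \right)} = \left(1 + 5\right) \left(-5\right) = 6 \left(-5\right) = -30$)
$L = -5643$ ($L = \left(-627\right) 9 = -5643$)
$L h{\left(2 \right)} = \left(-5643\right) \left(-30\right) = 169290$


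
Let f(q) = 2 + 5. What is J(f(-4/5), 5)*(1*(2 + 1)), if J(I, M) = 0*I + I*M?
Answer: 105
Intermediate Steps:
f(q) = 7
J(I, M) = I*M (J(I, M) = 0 + I*M = I*M)
J(f(-4/5), 5)*(1*(2 + 1)) = (7*5)*(1*(2 + 1)) = 35*(1*3) = 35*3 = 105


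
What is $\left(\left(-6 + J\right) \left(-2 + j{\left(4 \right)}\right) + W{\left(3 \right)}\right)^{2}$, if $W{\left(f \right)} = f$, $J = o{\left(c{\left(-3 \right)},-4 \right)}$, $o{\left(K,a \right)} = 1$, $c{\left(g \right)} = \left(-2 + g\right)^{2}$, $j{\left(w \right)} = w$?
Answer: $49$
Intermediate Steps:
$J = 1$
$\left(\left(-6 + J\right) \left(-2 + j{\left(4 \right)}\right) + W{\left(3 \right)}\right)^{2} = \left(\left(-6 + 1\right) \left(-2 + 4\right) + 3\right)^{2} = \left(\left(-5\right) 2 + 3\right)^{2} = \left(-10 + 3\right)^{2} = \left(-7\right)^{2} = 49$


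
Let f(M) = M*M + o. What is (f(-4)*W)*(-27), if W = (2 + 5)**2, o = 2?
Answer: -23814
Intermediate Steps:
f(M) = 2 + M**2 (f(M) = M*M + 2 = M**2 + 2 = 2 + M**2)
W = 49 (W = 7**2 = 49)
(f(-4)*W)*(-27) = ((2 + (-4)**2)*49)*(-27) = ((2 + 16)*49)*(-27) = (18*49)*(-27) = 882*(-27) = -23814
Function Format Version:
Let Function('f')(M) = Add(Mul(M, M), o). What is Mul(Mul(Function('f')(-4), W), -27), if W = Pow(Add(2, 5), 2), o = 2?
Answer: -23814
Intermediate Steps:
Function('f')(M) = Add(2, Pow(M, 2)) (Function('f')(M) = Add(Mul(M, M), 2) = Add(Pow(M, 2), 2) = Add(2, Pow(M, 2)))
W = 49 (W = Pow(7, 2) = 49)
Mul(Mul(Function('f')(-4), W), -27) = Mul(Mul(Add(2, Pow(-4, 2)), 49), -27) = Mul(Mul(Add(2, 16), 49), -27) = Mul(Mul(18, 49), -27) = Mul(882, -27) = -23814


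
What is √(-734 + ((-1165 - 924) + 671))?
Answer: 2*I*√538 ≈ 46.39*I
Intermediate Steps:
√(-734 + ((-1165 - 924) + 671)) = √(-734 + (-2089 + 671)) = √(-734 - 1418) = √(-2152) = 2*I*√538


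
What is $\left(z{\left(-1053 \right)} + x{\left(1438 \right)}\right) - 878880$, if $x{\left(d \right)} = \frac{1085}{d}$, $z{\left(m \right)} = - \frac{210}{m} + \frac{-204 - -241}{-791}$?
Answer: $- \frac{350890507363801}{399247758} \approx -8.7888 \cdot 10^{5}$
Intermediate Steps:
$z{\left(m \right)} = - \frac{37}{791} - \frac{210}{m}$ ($z{\left(m \right)} = - \frac{210}{m} + \left(-204 + 241\right) \left(- \frac{1}{791}\right) = - \frac{210}{m} + 37 \left(- \frac{1}{791}\right) = - \frac{210}{m} - \frac{37}{791} = - \frac{37}{791} - \frac{210}{m}$)
$\left(z{\left(-1053 \right)} + x{\left(1438 \right)}\right) - 878880 = \left(\left(- \frac{37}{791} - \frac{210}{-1053}\right) + \frac{1085}{1438}\right) - 878880 = \left(\left(- \frac{37}{791} - - \frac{70}{351}\right) + 1085 \cdot \frac{1}{1438}\right) - 878880 = \left(\left(- \frac{37}{791} + \frac{70}{351}\right) + \frac{1085}{1438}\right) - 878880 = \left(\frac{42383}{277641} + \frac{1085}{1438}\right) - 878880 = \frac{362187239}{399247758} - 878880 = - \frac{350890507363801}{399247758}$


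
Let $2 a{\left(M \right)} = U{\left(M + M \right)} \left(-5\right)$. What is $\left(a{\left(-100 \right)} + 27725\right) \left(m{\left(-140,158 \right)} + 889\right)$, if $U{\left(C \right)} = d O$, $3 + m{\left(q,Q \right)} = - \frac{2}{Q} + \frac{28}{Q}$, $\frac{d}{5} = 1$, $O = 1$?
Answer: $\frac{3880137975}{158} \approx 2.4558 \cdot 10^{7}$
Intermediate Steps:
$d = 5$ ($d = 5 \cdot 1 = 5$)
$m{\left(q,Q \right)} = -3 + \frac{26}{Q}$ ($m{\left(q,Q \right)} = -3 + \left(- \frac{2}{Q} + \frac{28}{Q}\right) = -3 + \frac{26}{Q}$)
$U{\left(C \right)} = 5$ ($U{\left(C \right)} = 5 \cdot 1 = 5$)
$a{\left(M \right)} = - \frac{25}{2}$ ($a{\left(M \right)} = \frac{5 \left(-5\right)}{2} = \frac{1}{2} \left(-25\right) = - \frac{25}{2}$)
$\left(a{\left(-100 \right)} + 27725\right) \left(m{\left(-140,158 \right)} + 889\right) = \left(- \frac{25}{2} + 27725\right) \left(\left(-3 + \frac{26}{158}\right) + 889\right) = \frac{55425 \left(\left(-3 + 26 \cdot \frac{1}{158}\right) + 889\right)}{2} = \frac{55425 \left(\left(-3 + \frac{13}{79}\right) + 889\right)}{2} = \frac{55425 \left(- \frac{224}{79} + 889\right)}{2} = \frac{55425}{2} \cdot \frac{70007}{79} = \frac{3880137975}{158}$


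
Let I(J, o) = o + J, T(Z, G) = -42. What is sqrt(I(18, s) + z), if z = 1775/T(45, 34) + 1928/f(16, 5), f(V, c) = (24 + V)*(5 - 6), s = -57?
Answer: I*sqrt(5709270)/210 ≈ 11.378*I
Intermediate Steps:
I(J, o) = J + o
f(V, c) = -24 - V (f(V, c) = (24 + V)*(-1) = -24 - V)
z = -18997/210 (z = 1775/(-42) + 1928/(-24 - 1*16) = 1775*(-1/42) + 1928/(-24 - 16) = -1775/42 + 1928/(-40) = -1775/42 + 1928*(-1/40) = -1775/42 - 241/5 = -18997/210 ≈ -90.462)
sqrt(I(18, s) + z) = sqrt((18 - 57) - 18997/210) = sqrt(-39 - 18997/210) = sqrt(-27187/210) = I*sqrt(5709270)/210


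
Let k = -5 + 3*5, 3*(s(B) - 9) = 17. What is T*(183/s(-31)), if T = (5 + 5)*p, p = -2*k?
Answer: -27450/11 ≈ -2495.5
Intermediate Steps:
s(B) = 44/3 (s(B) = 9 + (⅓)*17 = 9 + 17/3 = 44/3)
k = 10 (k = -5 + 15 = 10)
p = -20 (p = -2*10 = -20)
T = -200 (T = (5 + 5)*(-20) = 10*(-20) = -200)
T*(183/s(-31)) = -36600/44/3 = -36600*3/44 = -200*549/44 = -27450/11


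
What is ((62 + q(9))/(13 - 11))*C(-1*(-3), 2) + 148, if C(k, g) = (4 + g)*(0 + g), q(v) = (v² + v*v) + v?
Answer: 1546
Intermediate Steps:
q(v) = v + 2*v² (q(v) = (v² + v²) + v = 2*v² + v = v + 2*v²)
C(k, g) = g*(4 + g) (C(k, g) = (4 + g)*g = g*(4 + g))
((62 + q(9))/(13 - 11))*C(-1*(-3), 2) + 148 = ((62 + 9*(1 + 2*9))/(13 - 11))*(2*(4 + 2)) + 148 = ((62 + 9*(1 + 18))/2)*(2*6) + 148 = ((62 + 9*19)*(½))*12 + 148 = ((62 + 171)*(½))*12 + 148 = (233*(½))*12 + 148 = (233/2)*12 + 148 = 1398 + 148 = 1546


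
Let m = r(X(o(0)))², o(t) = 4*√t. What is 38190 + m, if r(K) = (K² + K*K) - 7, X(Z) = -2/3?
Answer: 3096415/81 ≈ 38227.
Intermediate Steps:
X(Z) = -⅔ (X(Z) = -2*⅓ = -⅔)
r(K) = -7 + 2*K² (r(K) = (K² + K²) - 7 = 2*K² - 7 = -7 + 2*K²)
m = 3025/81 (m = (-7 + 2*(-⅔)²)² = (-7 + 2*(4/9))² = (-7 + 8/9)² = (-55/9)² = 3025/81 ≈ 37.346)
38190 + m = 38190 + 3025/81 = 3096415/81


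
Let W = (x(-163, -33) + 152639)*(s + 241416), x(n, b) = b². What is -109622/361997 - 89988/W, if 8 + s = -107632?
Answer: -187868485272271/620375886048768 ≈ -0.30283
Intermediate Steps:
s = -107640 (s = -8 - 107632 = -107640)
W = 20565116928 (W = ((-33)² + 152639)*(-107640 + 241416) = (1089 + 152639)*133776 = 153728*133776 = 20565116928)
-109622/361997 - 89988/W = -109622/361997 - 89988/20565116928 = -109622*1/361997 - 89988*1/20565116928 = -109622/361997 - 7499/1713759744 = -187868485272271/620375886048768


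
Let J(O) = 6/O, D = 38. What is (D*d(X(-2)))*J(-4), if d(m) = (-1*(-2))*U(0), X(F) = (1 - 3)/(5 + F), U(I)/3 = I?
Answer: 0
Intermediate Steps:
U(I) = 3*I
X(F) = -2/(5 + F)
d(m) = 0 (d(m) = (-1*(-2))*(3*0) = 2*0 = 0)
(D*d(X(-2)))*J(-4) = (38*0)*(6/(-4)) = 0*(6*(-¼)) = 0*(-3/2) = 0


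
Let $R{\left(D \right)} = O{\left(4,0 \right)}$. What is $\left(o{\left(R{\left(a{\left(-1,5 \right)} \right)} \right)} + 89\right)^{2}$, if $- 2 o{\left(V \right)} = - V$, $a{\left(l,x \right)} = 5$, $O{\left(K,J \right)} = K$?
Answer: $8281$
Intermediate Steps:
$R{\left(D \right)} = 4$
$o{\left(V \right)} = \frac{V}{2}$ ($o{\left(V \right)} = - \frac{\left(-1\right) V}{2} = \frac{V}{2}$)
$\left(o{\left(R{\left(a{\left(-1,5 \right)} \right)} \right)} + 89\right)^{2} = \left(\frac{1}{2} \cdot 4 + 89\right)^{2} = \left(2 + 89\right)^{2} = 91^{2} = 8281$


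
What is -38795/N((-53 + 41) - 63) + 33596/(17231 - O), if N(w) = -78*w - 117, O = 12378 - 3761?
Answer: -70787131/24692031 ≈ -2.8668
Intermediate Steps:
O = 8617
N(w) = -117 - 78*w
-38795/N((-53 + 41) - 63) + 33596/(17231 - O) = -38795/(-117 - 78*((-53 + 41) - 63)) + 33596/(17231 - 1*8617) = -38795/(-117 - 78*(-12 - 63)) + 33596/(17231 - 8617) = -38795/(-117 - 78*(-75)) + 33596/8614 = -38795/(-117 + 5850) + 33596*(1/8614) = -38795/5733 + 16798/4307 = -70787131/24692031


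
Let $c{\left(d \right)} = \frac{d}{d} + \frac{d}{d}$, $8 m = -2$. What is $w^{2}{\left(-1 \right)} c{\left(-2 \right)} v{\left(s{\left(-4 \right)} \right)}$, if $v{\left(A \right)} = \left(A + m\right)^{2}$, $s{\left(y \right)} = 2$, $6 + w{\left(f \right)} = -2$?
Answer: $392$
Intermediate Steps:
$m = - \frac{1}{4}$ ($m = \frac{1}{8} \left(-2\right) = - \frac{1}{4} \approx -0.25$)
$w{\left(f \right)} = -8$ ($w{\left(f \right)} = -6 - 2 = -8$)
$c{\left(d \right)} = 2$ ($c{\left(d \right)} = 1 + 1 = 2$)
$v{\left(A \right)} = \left(- \frac{1}{4} + A\right)^{2}$ ($v{\left(A \right)} = \left(A - \frac{1}{4}\right)^{2} = \left(- \frac{1}{4} + A\right)^{2}$)
$w^{2}{\left(-1 \right)} c{\left(-2 \right)} v{\left(s{\left(-4 \right)} \right)} = \left(-8\right)^{2} \cdot 2 \frac{\left(-1 + 4 \cdot 2\right)^{2}}{16} = 64 \cdot 2 \frac{\left(-1 + 8\right)^{2}}{16} = 128 \frac{7^{2}}{16} = 128 \cdot \frac{1}{16} \cdot 49 = 128 \cdot \frac{49}{16} = 392$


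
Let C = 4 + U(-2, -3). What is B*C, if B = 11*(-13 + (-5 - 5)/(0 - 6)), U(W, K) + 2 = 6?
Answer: -2992/3 ≈ -997.33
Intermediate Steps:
U(W, K) = 4 (U(W, K) = -2 + 6 = 4)
C = 8 (C = 4 + 4 = 8)
B = -374/3 (B = 11*(-13 - 10/(-6)) = 11*(-13 - 10*(-1/6)) = 11*(-13 + 5/3) = 11*(-34/3) = -374/3 ≈ -124.67)
B*C = -374/3*8 = -2992/3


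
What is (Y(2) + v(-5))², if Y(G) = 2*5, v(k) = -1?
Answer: 81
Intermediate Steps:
Y(G) = 10
(Y(2) + v(-5))² = (10 - 1)² = 9² = 81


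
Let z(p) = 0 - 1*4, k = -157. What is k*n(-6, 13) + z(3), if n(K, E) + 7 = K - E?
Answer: 4078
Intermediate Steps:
n(K, E) = -7 + K - E (n(K, E) = -7 + (K - E) = -7 + K - E)
z(p) = -4 (z(p) = 0 - 4 = -4)
k*n(-6, 13) + z(3) = -157*(-7 - 6 - 1*13) - 4 = -157*(-7 - 6 - 13) - 4 = -157*(-26) - 4 = 4082 - 4 = 4078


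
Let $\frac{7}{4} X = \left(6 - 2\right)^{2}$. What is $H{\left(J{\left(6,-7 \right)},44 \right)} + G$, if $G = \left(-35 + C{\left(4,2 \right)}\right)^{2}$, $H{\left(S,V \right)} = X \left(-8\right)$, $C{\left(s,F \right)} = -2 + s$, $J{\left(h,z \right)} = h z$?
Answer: $\frac{7111}{7} \approx 1015.9$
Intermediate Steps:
$X = \frac{64}{7}$ ($X = \frac{4 \left(6 - 2\right)^{2}}{7} = \frac{4 \cdot 4^{2}}{7} = \frac{4}{7} \cdot 16 = \frac{64}{7} \approx 9.1429$)
$H{\left(S,V \right)} = - \frac{512}{7}$ ($H{\left(S,V \right)} = \frac{64}{7} \left(-8\right) = - \frac{512}{7}$)
$G = 1089$ ($G = \left(-35 + \left(-2 + 4\right)\right)^{2} = \left(-35 + 2\right)^{2} = \left(-33\right)^{2} = 1089$)
$H{\left(J{\left(6,-7 \right)},44 \right)} + G = - \frac{512}{7} + 1089 = \frac{7111}{7}$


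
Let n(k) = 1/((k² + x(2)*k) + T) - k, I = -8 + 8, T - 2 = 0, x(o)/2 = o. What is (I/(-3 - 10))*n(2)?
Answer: 0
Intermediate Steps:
x(o) = 2*o
T = 2 (T = 2 + 0 = 2)
I = 0
n(k) = 1/(2 + k² + 4*k) - k (n(k) = 1/((k² + (2*2)*k) + 2) - k = 1/((k² + 4*k) + 2) - k = 1/(2 + k² + 4*k) - k)
(I/(-3 - 10))*n(2) = (0/(-3 - 10))*((1 - 1*2³ - 4*2² - 2*2)/(2 + 2² + 4*2)) = (0/(-13))*((1 - 1*8 - 4*4 - 4)/(2 + 4 + 8)) = (0*(-1/13))*((1 - 8 - 16 - 4)/14) = 0*((1/14)*(-27)) = 0*(-27/14) = 0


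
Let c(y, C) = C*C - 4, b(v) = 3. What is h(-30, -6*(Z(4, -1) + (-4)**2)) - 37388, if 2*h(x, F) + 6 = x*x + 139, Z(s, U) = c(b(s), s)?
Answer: -73743/2 ≈ -36872.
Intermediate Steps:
c(y, C) = -4 + C**2 (c(y, C) = C**2 - 4 = -4 + C**2)
Z(s, U) = -4 + s**2
h(x, F) = 133/2 + x**2/2 (h(x, F) = -3 + (x*x + 139)/2 = -3 + (x**2 + 139)/2 = -3 + (139 + x**2)/2 = -3 + (139/2 + x**2/2) = 133/2 + x**2/2)
h(-30, -6*(Z(4, -1) + (-4)**2)) - 37388 = (133/2 + (1/2)*(-30)**2) - 37388 = (133/2 + (1/2)*900) - 37388 = (133/2 + 450) - 37388 = 1033/2 - 37388 = -73743/2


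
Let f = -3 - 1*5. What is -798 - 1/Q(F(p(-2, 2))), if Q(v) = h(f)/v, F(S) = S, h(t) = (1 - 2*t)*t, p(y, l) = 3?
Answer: -108525/136 ≈ -797.98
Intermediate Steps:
f = -8 (f = -3 - 5 = -8)
h(t) = t*(1 - 2*t)
Q(v) = -136/v (Q(v) = (-8*(1 - 2*(-8)))/v = (-8*(1 + 16))/v = (-8*17)/v = -136/v)
-798 - 1/Q(F(p(-2, 2))) = -798 - 1/((-136/3)) = -798 - 1/((-136*1/3)) = -798 - 1/(-136/3) = -798 - 1*(-3/136) = -798 + 3/136 = -108525/136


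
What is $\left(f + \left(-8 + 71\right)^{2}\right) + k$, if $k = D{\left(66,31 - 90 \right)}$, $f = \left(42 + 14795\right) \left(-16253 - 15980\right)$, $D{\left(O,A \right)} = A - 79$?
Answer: $-478237190$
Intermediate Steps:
$D{\left(O,A \right)} = -79 + A$
$f = -478241021$ ($f = 14837 \left(-32233\right) = -478241021$)
$k = -138$ ($k = -79 + \left(31 - 90\right) = -79 - 59 = -138$)
$\left(f + \left(-8 + 71\right)^{2}\right) + k = \left(-478241021 + \left(-8 + 71\right)^{2}\right) - 138 = \left(-478241021 + 63^{2}\right) - 138 = \left(-478241021 + 3969\right) - 138 = -478237052 - 138 = -478237190$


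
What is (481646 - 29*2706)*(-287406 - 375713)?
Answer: -267351013468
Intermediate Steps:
(481646 - 29*2706)*(-287406 - 375713) = (481646 - 78474)*(-663119) = 403172*(-663119) = -267351013468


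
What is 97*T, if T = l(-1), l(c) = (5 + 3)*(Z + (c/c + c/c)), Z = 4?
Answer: 4656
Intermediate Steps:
l(c) = 48 (l(c) = (5 + 3)*(4 + (c/c + c/c)) = 8*(4 + (1 + 1)) = 8*(4 + 2) = 8*6 = 48)
T = 48
97*T = 97*48 = 4656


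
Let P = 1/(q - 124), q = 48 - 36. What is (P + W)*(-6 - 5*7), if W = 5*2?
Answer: -45879/112 ≈ -409.63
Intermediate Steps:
W = 10
q = 12
P = -1/112 (P = 1/(12 - 124) = 1/(-112) = -1/112 ≈ -0.0089286)
(P + W)*(-6 - 5*7) = (-1/112 + 10)*(-6 - 5*7) = 1119*(-6 - 35)/112 = (1119/112)*(-41) = -45879/112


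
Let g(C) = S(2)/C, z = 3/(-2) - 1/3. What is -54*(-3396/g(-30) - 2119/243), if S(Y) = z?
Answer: 297128698/99 ≈ 3.0013e+6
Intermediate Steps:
z = -11/6 (z = 3*(-½) - 1*⅓ = -3/2 - ⅓ = -11/6 ≈ -1.8333)
S(Y) = -11/6
g(C) = -11/(6*C)
-54*(-3396/g(-30) - 2119/243) = -54*(-3396/((-11/6/(-30))) - 2119/243) = -54*(-3396/((-11/6*(-1/30))) - 2119*1/243) = -54*(-3396/11/180 - 2119/243) = -54*(-3396*180/11 - 2119/243) = -54*(-611280/11 - 2119/243) = -54*(-148564349/2673) = 297128698/99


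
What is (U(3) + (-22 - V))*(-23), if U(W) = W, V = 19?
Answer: 874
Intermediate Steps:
(U(3) + (-22 - V))*(-23) = (3 + (-22 - 1*19))*(-23) = (3 + (-22 - 19))*(-23) = (3 - 41)*(-23) = -38*(-23) = 874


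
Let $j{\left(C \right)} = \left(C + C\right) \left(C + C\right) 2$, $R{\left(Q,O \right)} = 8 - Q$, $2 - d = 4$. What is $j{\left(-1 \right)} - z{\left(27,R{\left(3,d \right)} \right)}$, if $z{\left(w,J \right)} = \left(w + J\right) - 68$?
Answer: $44$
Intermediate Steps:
$d = -2$ ($d = 2 - 4 = -2$)
$j{\left(C \right)} = 8 C^{2}$ ($j{\left(C \right)} = 2 C 2 C 2 = 4 C^{2} \cdot 2 = 8 C^{2}$)
$z{\left(w,J \right)} = -68 + J + w$ ($z{\left(w,J \right)} = \left(J + w\right) - 68 = -68 + J + w$)
$j{\left(-1 \right)} - z{\left(27,R{\left(3,d \right)} \right)} = 8 \left(-1\right)^{2} - \left(-68 + \left(8 - 3\right) + 27\right) = 8 \cdot 1 - \left(-68 + \left(8 - 3\right) + 27\right) = 8 - \left(-68 + 5 + 27\right) = 8 - -36 = 8 + 36 = 44$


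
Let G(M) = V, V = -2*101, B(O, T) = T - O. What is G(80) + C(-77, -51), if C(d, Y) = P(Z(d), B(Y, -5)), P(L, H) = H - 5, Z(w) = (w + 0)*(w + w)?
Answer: -161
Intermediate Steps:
Z(w) = 2*w² (Z(w) = w*(2*w) = 2*w²)
V = -202
P(L, H) = -5 + H
G(M) = -202
C(d, Y) = -10 - Y (C(d, Y) = -5 + (-5 - Y) = -10 - Y)
G(80) + C(-77, -51) = -202 + (-10 - 1*(-51)) = -202 + (-10 + 51) = -202 + 41 = -161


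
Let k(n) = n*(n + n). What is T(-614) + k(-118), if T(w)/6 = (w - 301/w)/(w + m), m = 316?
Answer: 2548832213/91486 ≈ 27860.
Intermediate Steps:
k(n) = 2*n² (k(n) = n*(2*n) = 2*n²)
T(w) = 6*(w - 301/w)/(316 + w) (T(w) = 6*((w - 301/w)/(w + 316)) = 6*((w - 301/w)/(316 + w)) = 6*(w - 301/w)/(316 + w))
T(-614) + k(-118) = 6*(-301 + (-614)²)/(-614*(316 - 614)) + 2*(-118)² = 6*(-1/614)*(-301 + 376996)/(-298) + 2*13924 = 6*(-1/614)*(-1/298)*376695 + 27848 = 1130085/91486 + 27848 = 2548832213/91486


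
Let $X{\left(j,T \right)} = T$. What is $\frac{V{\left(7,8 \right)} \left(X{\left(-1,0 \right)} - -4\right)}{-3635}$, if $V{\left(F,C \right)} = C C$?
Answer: $- \frac{256}{3635} \approx -0.070426$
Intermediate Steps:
$V{\left(F,C \right)} = C^{2}$
$\frac{V{\left(7,8 \right)} \left(X{\left(-1,0 \right)} - -4\right)}{-3635} = \frac{8^{2} \left(0 - -4\right)}{-3635} = 64 \left(0 + 4\right) \left(- \frac{1}{3635}\right) = 64 \cdot 4 \left(- \frac{1}{3635}\right) = 256 \left(- \frac{1}{3635}\right) = - \frac{256}{3635}$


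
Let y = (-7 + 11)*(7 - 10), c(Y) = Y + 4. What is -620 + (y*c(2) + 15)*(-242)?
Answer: 13174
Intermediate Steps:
c(Y) = 4 + Y
y = -12 (y = 4*(-3) = -12)
-620 + (y*c(2) + 15)*(-242) = -620 + (-12*(4 + 2) + 15)*(-242) = -620 + (-12*6 + 15)*(-242) = -620 + (-72 + 15)*(-242) = -620 - 57*(-242) = -620 + 13794 = 13174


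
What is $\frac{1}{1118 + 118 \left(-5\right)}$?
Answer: $\frac{1}{528} \approx 0.0018939$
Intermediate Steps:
$\frac{1}{1118 + 118 \left(-5\right)} = \frac{1}{1118 - 590} = \frac{1}{528}$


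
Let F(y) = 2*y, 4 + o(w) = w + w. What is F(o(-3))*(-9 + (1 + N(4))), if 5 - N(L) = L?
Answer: 140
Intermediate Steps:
N(L) = 5 - L
o(w) = -4 + 2*w (o(w) = -4 + (w + w) = -4 + 2*w)
F(o(-3))*(-9 + (1 + N(4))) = (2*(-4 + 2*(-3)))*(-9 + (1 + (5 - 1*4))) = (2*(-4 - 6))*(-9 + (1 + (5 - 4))) = (2*(-10))*(-9 + (1 + 1)) = -20*(-9 + 2) = -20*(-7) = 140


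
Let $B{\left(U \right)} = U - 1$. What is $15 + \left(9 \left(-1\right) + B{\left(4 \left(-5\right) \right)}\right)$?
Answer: $-15$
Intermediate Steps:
$B{\left(U \right)} = -1 + U$ ($B{\left(U \right)} = U - 1 = -1 + U$)
$15 + \left(9 \left(-1\right) + B{\left(4 \left(-5\right) \right)}\right) = 15 + \left(9 \left(-1\right) + \left(-1 + 4 \left(-5\right)\right)\right) = 15 - 30 = -15$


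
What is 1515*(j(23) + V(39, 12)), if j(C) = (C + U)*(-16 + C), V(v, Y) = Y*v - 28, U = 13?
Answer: 1048380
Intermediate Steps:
V(v, Y) = -28 + Y*v
j(C) = (-16 + C)*(13 + C) (j(C) = (C + 13)*(-16 + C) = (13 + C)*(-16 + C) = (-16 + C)*(13 + C))
1515*(j(23) + V(39, 12)) = 1515*((-208 + 23² - 3*23) + (-28 + 12*39)) = 1515*((-208 + 529 - 69) + (-28 + 468)) = 1515*(252 + 440) = 1515*692 = 1048380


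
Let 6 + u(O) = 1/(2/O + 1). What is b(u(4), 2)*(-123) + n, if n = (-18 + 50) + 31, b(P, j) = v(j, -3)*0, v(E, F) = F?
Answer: 63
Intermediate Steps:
u(O) = -6 + 1/(1 + 2/O) (u(O) = -6 + 1/(2/O + 1) = -6 + 1/(1 + 2/O))
b(P, j) = 0 (b(P, j) = -3*0 = 0)
n = 63 (n = 32 + 31 = 63)
b(u(4), 2)*(-123) + n = 0*(-123) + 63 = 0 + 63 = 63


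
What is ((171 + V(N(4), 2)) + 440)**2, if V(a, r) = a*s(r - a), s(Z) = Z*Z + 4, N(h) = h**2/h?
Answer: 413449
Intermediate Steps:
N(h) = h
s(Z) = 4 + Z**2 (s(Z) = Z**2 + 4 = 4 + Z**2)
V(a, r) = a*(4 + (r - a)**2)
((171 + V(N(4), 2)) + 440)**2 = ((171 + 4*(4 + (4 - 1*2)**2)) + 440)**2 = ((171 + 4*(4 + (4 - 2)**2)) + 440)**2 = ((171 + 4*(4 + 2**2)) + 440)**2 = ((171 + 4*(4 + 4)) + 440)**2 = ((171 + 4*8) + 440)**2 = ((171 + 32) + 440)**2 = (203 + 440)**2 = 643**2 = 413449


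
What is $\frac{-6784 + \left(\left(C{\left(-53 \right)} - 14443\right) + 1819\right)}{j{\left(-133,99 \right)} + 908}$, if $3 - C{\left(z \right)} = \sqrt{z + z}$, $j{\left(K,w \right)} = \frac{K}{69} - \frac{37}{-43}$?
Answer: $- \frac{11514927}{538174} - \frac{2967 i \sqrt{106}}{2690870} \approx -21.396 - 0.011352 i$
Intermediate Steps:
$j{\left(K,w \right)} = \frac{37}{43} + \frac{K}{69}$ ($j{\left(K,w \right)} = K \frac{1}{69} - - \frac{37}{43} = \frac{K}{69} + \frac{37}{43} = \frac{37}{43} + \frac{K}{69}$)
$C{\left(z \right)} = 3 - \sqrt{2} \sqrt{z}$ ($C{\left(z \right)} = 3 - \sqrt{z + z} = 3 - \sqrt{2 z} = 3 - \sqrt{2} \sqrt{z}$)
$\frac{-6784 + \left(\left(C{\left(-53 \right)} - 14443\right) + 1819\right)}{j{\left(-133,99 \right)} + 908} = \frac{-6784 - \left(12621 + \sqrt{2} \sqrt{-53}\right)}{\left(\frac{37}{43} + \frac{1}{69} \left(-133\right)\right) + 908} = \frac{-6784 - \left(12621 + \sqrt{2} i \sqrt{53}\right)}{\left(\frac{37}{43} - \frac{133}{69}\right) + 908} = \frac{-6784 - \left(12621 + i \sqrt{106}\right)}{- \frac{3166}{2967} + 908} = \frac{-6784 - \left(12621 + i \sqrt{106}\right)}{\frac{2690870}{2967}} = \left(-6784 - \left(12621 + i \sqrt{106}\right)\right) \frac{2967}{2690870} = \left(-19405 - i \sqrt{106}\right) \frac{2967}{2690870} = - \frac{11514927}{538174} - \frac{2967 i \sqrt{106}}{2690870}$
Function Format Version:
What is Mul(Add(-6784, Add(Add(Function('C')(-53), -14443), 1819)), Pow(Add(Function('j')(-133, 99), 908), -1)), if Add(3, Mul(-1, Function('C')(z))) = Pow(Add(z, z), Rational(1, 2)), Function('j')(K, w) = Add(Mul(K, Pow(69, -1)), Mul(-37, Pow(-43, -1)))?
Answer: Add(Rational(-11514927, 538174), Mul(Rational(-2967, 2690870), I, Pow(106, Rational(1, 2)))) ≈ Add(-21.396, Mul(-0.011352, I))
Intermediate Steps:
Function('j')(K, w) = Add(Rational(37, 43), Mul(Rational(1, 69), K)) (Function('j')(K, w) = Add(Mul(K, Rational(1, 69)), Mul(-37, Rational(-1, 43))) = Add(Mul(Rational(1, 69), K), Rational(37, 43)) = Add(Rational(37, 43), Mul(Rational(1, 69), K)))
Function('C')(z) = Add(3, Mul(-1, Pow(2, Rational(1, 2)), Pow(z, Rational(1, 2)))) (Function('C')(z) = Add(3, Mul(-1, Pow(Add(z, z), Rational(1, 2)))) = Add(3, Mul(-1, Pow(Mul(2, z), Rational(1, 2)))) = Add(3, Mul(-1, Mul(Pow(2, Rational(1, 2)), Pow(z, Rational(1, 2))))) = Add(3, Mul(-1, Pow(2, Rational(1, 2)), Pow(z, Rational(1, 2)))))
Mul(Add(-6784, Add(Add(Function('C')(-53), -14443), 1819)), Pow(Add(Function('j')(-133, 99), 908), -1)) = Mul(Add(-6784, Add(Add(Add(3, Mul(-1, Pow(2, Rational(1, 2)), Pow(-53, Rational(1, 2)))), -14443), 1819)), Pow(Add(Add(Rational(37, 43), Mul(Rational(1, 69), -133)), 908), -1)) = Mul(Add(-6784, Add(Add(Add(3, Mul(-1, Pow(2, Rational(1, 2)), Mul(I, Pow(53, Rational(1, 2))))), -14443), 1819)), Pow(Add(Add(Rational(37, 43), Rational(-133, 69)), 908), -1)) = Mul(Add(-6784, Add(Add(Add(3, Mul(-1, I, Pow(106, Rational(1, 2)))), -14443), 1819)), Pow(Add(Rational(-3166, 2967), 908), -1)) = Mul(Add(-6784, Add(Add(-14440, Mul(-1, I, Pow(106, Rational(1, 2)))), 1819)), Pow(Rational(2690870, 2967), -1)) = Mul(Add(-6784, Add(-12621, Mul(-1, I, Pow(106, Rational(1, 2))))), Rational(2967, 2690870)) = Mul(Add(-19405, Mul(-1, I, Pow(106, Rational(1, 2)))), Rational(2967, 2690870)) = Add(Rational(-11514927, 538174), Mul(Rational(-2967, 2690870), I, Pow(106, Rational(1, 2))))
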